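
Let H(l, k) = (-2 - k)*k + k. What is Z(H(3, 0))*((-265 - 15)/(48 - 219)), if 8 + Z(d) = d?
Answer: -2240/171 ≈ -13.099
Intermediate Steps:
H(l, k) = k + k*(-2 - k) (H(l, k) = k*(-2 - k) + k = k + k*(-2 - k))
Z(d) = -8 + d
Z(H(3, 0))*((-265 - 15)/(48 - 219)) = (-8 - 1*0*(1 + 0))*((-265 - 15)/(48 - 219)) = (-8 - 1*0*1)*(-280/(-171)) = (-8 + 0)*(-280*(-1/171)) = -8*280/171 = -2240/171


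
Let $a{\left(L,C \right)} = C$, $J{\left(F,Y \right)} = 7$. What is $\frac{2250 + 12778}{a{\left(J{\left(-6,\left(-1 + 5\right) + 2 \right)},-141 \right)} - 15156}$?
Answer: $- \frac{15028}{15297} \approx -0.98242$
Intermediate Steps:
$\frac{2250 + 12778}{a{\left(J{\left(-6,\left(-1 + 5\right) + 2 \right)},-141 \right)} - 15156} = \frac{2250 + 12778}{-141 - 15156} = \frac{15028}{-15297} = 15028 \left(- \frac{1}{15297}\right) = - \frac{15028}{15297}$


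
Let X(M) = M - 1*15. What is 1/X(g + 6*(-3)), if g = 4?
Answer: -1/29 ≈ -0.034483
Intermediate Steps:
X(M) = -15 + M (X(M) = M - 15 = -15 + M)
1/X(g + 6*(-3)) = 1/(-15 + (4 + 6*(-3))) = 1/(-15 + (4 - 18)) = 1/(-15 - 14) = 1/(-29) = -1/29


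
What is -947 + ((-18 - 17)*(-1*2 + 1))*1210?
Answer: 41403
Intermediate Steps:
-947 + ((-18 - 17)*(-1*2 + 1))*1210 = -947 - 35*(-2 + 1)*1210 = -947 - 35*(-1)*1210 = -947 + 35*1210 = -947 + 42350 = 41403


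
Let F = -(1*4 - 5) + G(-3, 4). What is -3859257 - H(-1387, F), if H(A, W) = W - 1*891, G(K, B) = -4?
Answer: -3858363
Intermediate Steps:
F = -3 (F = -(1*4 - 5) - 4 = -(4 - 5) - 4 = -1*(-1) - 4 = 1 - 4 = -3)
H(A, W) = -891 + W (H(A, W) = W - 891 = -891 + W)
-3859257 - H(-1387, F) = -3859257 - (-891 - 3) = -3859257 - 1*(-894) = -3859257 + 894 = -3858363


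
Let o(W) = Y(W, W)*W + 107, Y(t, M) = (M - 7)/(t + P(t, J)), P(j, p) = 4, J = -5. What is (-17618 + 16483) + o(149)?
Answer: -136126/153 ≈ -889.71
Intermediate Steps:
Y(t, M) = (-7 + M)/(4 + t) (Y(t, M) = (M - 7)/(t + 4) = (-7 + M)/(4 + t))
o(W) = 107 + W*(-7 + W)/(4 + W) (o(W) = ((-7 + W)/(4 + W))*W + 107 = W*(-7 + W)/(4 + W) + 107 = 107 + W*(-7 + W)/(4 + W))
(-17618 + 16483) + o(149) = (-17618 + 16483) + (428 + 149² + 100*149)/(4 + 149) = -1135 + (428 + 22201 + 14900)/153 = -1135 + (1/153)*37529 = -1135 + 37529/153 = -136126/153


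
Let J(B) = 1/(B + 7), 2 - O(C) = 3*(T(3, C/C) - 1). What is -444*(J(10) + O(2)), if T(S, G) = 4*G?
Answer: 52392/17 ≈ 3081.9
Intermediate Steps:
O(C) = -7 (O(C) = 2 - 3*(4*(C/C) - 1) = 2 - 3*(4*1 - 1) = 2 - 3*(4 - 1) = 2 - 3*3 = 2 - 1*9 = 2 - 9 = -7)
J(B) = 1/(7 + B)
-444*(J(10) + O(2)) = -444*(1/(7 + 10) - 7) = -444*(1/17 - 7) = -444*(-118/17) = 52392/17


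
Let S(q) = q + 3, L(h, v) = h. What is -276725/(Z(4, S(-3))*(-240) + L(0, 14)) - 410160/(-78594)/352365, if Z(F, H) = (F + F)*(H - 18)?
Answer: -17030101464817/2126881905408 ≈ -8.0071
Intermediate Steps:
S(q) = 3 + q
Z(F, H) = 2*F*(-18 + H) (Z(F, H) = (2*F)*(-18 + H) = 2*F*(-18 + H))
-276725/(Z(4, S(-3))*(-240) + L(0, 14)) - 410160/(-78594)/352365 = -276725/((2*4*(-18 + (3 - 3)))*(-240) + 0) - 410160/(-78594)/352365 = -276725/((2*4*(-18 + 0))*(-240) + 0) - 410160*(-1/78594)*(1/352365) = -276725/((2*4*(-18))*(-240) + 0) + (68360/13099)*(1/352365) = -276725/(-144*(-240) + 0) + 13672/923125827 = -276725/(34560 + 0) + 13672/923125827 = -276725/34560 + 13672/923125827 = -276725*1/34560 + 13672/923125827 = -55345/6912 + 13672/923125827 = -17030101464817/2126881905408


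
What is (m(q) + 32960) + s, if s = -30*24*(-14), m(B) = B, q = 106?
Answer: 43146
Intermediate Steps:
s = 10080 (s = -720*(-14) = 10080)
(m(q) + 32960) + s = (106 + 32960) + 10080 = 33066 + 10080 = 43146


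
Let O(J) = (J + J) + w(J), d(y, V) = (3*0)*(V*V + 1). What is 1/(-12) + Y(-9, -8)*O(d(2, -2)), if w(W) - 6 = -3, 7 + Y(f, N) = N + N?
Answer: -829/12 ≈ -69.083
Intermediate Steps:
Y(f, N) = -7 + 2*N (Y(f, N) = -7 + (N + N) = -7 + 2*N)
w(W) = 3 (w(W) = 6 - 3 = 3)
d(y, V) = 0 (d(y, V) = 0*(V² + 1) = 0*(1 + V²) = 0)
O(J) = 3 + 2*J (O(J) = (J + J) + 3 = 2*J + 3 = 3 + 2*J)
1/(-12) + Y(-9, -8)*O(d(2, -2)) = 1/(-12) + (-7 + 2*(-8))*(3 + 2*0) = -1/12 + (-7 - 16)*(3 + 0) = -1/12 - 23*3 = -1/12 - 69 = -829/12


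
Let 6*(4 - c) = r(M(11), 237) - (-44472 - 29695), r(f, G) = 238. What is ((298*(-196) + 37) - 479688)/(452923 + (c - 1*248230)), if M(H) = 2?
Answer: -3228354/1153777 ≈ -2.7981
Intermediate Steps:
c = -74381/6 (c = 4 - (238 - (-44472 - 29695))/6 = 4 - (238 - 1*(-74167))/6 = 4 - (238 + 74167)/6 = 4 - ⅙*74405 = 4 - 74405/6 = -74381/6 ≈ -12397.)
((298*(-196) + 37) - 479688)/(452923 + (c - 1*248230)) = ((298*(-196) + 37) - 479688)/(452923 + (-74381/6 - 1*248230)) = ((-58408 + 37) - 479688)/(452923 + (-74381/6 - 248230)) = (-58371 - 479688)/(452923 - 1563761/6) = -538059/1153777/6 = -538059*6/1153777 = -3228354/1153777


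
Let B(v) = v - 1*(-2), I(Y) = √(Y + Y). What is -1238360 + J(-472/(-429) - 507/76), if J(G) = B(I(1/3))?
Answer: -1238358 + √6/3 ≈ -1.2384e+6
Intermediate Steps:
I(Y) = √2*√Y (I(Y) = √(2*Y) = √2*√Y)
B(v) = 2 + v (B(v) = v + 2 = 2 + v)
J(G) = 2 + √6/3 (J(G) = 2 + √2*√(1/3) = 2 + √2*√(⅓) = 2 + √2*(√3/3) = 2 + √6/3)
-1238360 + J(-472/(-429) - 507/76) = -1238360 + (2 + √6/3) = -1238358 + √6/3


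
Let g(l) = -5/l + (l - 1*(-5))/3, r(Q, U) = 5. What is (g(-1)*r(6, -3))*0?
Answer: 0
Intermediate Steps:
g(l) = 5/3 - 5/l + l/3 (g(l) = -5/l + (l + 5)*(⅓) = -5/l + (5 + l)*(⅓) = -5/l + (5/3 + l/3) = 5/3 - 5/l + l/3)
(g(-1)*r(6, -3))*0 = (((⅓)*(-15 - (5 - 1))/(-1))*5)*0 = (((⅓)*(-1)*(-15 - 1*4))*5)*0 = (((⅓)*(-1)*(-15 - 4))*5)*0 = (((⅓)*(-1)*(-19))*5)*0 = ((19/3)*5)*0 = (95/3)*0 = 0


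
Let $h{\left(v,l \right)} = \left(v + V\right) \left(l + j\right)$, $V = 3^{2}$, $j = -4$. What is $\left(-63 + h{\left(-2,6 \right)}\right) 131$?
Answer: $-6419$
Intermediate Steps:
$V = 9$
$h{\left(v,l \right)} = \left(-4 + l\right) \left(9 + v\right)$ ($h{\left(v,l \right)} = \left(v + 9\right) \left(l - 4\right) = \left(9 + v\right) \left(-4 + l\right) = \left(-4 + l\right) \left(9 + v\right)$)
$\left(-63 + h{\left(-2,6 \right)}\right) 131 = \left(-63 + \left(-36 - -8 + 9 \cdot 6 + 6 \left(-2\right)\right)\right) 131 = \left(-63 + \left(-36 + 8 + 54 - 12\right)\right) 131 = \left(-63 + 14\right) 131 = \left(-49\right) 131 = -6419$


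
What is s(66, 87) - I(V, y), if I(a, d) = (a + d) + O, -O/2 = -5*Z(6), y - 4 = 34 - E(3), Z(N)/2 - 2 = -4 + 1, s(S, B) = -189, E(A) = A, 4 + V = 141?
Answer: -341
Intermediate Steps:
V = 137 (V = -4 + 141 = 137)
Z(N) = -2 (Z(N) = 4 + 2*(-4 + 1) = 4 + 2*(-3) = 4 - 6 = -2)
y = 35 (y = 4 + (34 - 1*3) = 4 + (34 - 3) = 4 + 31 = 35)
O = -20 (O = -(-10)*(-2) = -2*10 = -20)
I(a, d) = -20 + a + d (I(a, d) = (a + d) - 20 = -20 + a + d)
s(66, 87) - I(V, y) = -189 - (-20 + 137 + 35) = -189 - 1*152 = -189 - 152 = -341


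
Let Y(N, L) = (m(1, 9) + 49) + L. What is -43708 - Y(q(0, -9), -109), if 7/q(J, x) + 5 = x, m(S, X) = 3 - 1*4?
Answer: -43647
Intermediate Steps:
m(S, X) = -1 (m(S, X) = 3 - 4 = -1)
q(J, x) = 7/(-5 + x)
Y(N, L) = 48 + L (Y(N, L) = (-1 + 49) + L = 48 + L)
-43708 - Y(q(0, -9), -109) = -43708 - (48 - 109) = -43708 - 1*(-61) = -43708 + 61 = -43647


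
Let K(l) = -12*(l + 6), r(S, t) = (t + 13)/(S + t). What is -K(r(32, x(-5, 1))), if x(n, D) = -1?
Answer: 2376/31 ≈ 76.645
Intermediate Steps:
r(S, t) = (13 + t)/(S + t)
K(l) = -72 - 12*l (K(l) = -12*(6 + l) = -72 - 12*l)
-K(r(32, x(-5, 1))) = -(-72 - 12*(13 - 1)/(32 - 1)) = -(-72 - 12*12/31) = -(-72 - 144/31) = -1*(-2376/31) = 2376/31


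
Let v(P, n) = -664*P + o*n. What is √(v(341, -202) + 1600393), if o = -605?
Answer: √1496179 ≈ 1223.2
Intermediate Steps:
v(P, n) = -664*P - 605*n
√(v(341, -202) + 1600393) = √((-664*341 - 605*(-202)) + 1600393) = √((-226424 + 122210) + 1600393) = √(-104214 + 1600393) = √1496179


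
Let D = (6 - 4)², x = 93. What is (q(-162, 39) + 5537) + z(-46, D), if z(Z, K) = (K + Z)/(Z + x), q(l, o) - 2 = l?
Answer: 252677/47 ≈ 5376.1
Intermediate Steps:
q(l, o) = 2 + l
D = 4 (D = 2² = 4)
z(Z, K) = (K + Z)/(93 + Z) (z(Z, K) = (K + Z)/(Z + 93) = (K + Z)/(93 + Z))
(q(-162, 39) + 5537) + z(-46, D) = ((2 - 162) + 5537) + (4 - 46)/(93 - 46) = (-160 + 5537) - 42/47 = 5377 + (1/47)*(-42) = 5377 - 42/47 = 252677/47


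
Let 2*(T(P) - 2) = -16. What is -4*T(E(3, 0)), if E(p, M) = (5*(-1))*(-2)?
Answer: 24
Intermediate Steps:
E(p, M) = 10 (E(p, M) = -5*(-2) = 10)
T(P) = -6 (T(P) = 2 + (½)*(-16) = 2 - 8 = -6)
-4*T(E(3, 0)) = -4*(-6) = 24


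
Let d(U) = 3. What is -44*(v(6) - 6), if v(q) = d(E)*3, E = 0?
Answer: -132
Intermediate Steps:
v(q) = 9 (v(q) = 3*3 = 9)
-44*(v(6) - 6) = -44*(9 - 6) = -44*3 = -132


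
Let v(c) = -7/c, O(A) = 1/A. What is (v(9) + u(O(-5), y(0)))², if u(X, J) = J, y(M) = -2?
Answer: 625/81 ≈ 7.7160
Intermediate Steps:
(v(9) + u(O(-5), y(0)))² = (-7/9 - 2)² = (-25/9)² = 625/81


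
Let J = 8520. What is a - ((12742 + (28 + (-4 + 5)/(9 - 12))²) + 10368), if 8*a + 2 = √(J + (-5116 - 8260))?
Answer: -859525/36 + I*√1214/4 ≈ -23876.0 + 8.7106*I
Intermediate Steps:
a = -¼ + I*√1214/4 (a = -¼ + √(8520 + (-5116 - 8260))/8 = -¼ + √(8520 - 13376)/8 = -¼ + √(-4856)/8 = -¼ + (2*I*√1214)/8 = -¼ + I*√1214/4 ≈ -0.25 + 8.7106*I)
a - ((12742 + (28 + (-4 + 5)/(9 - 12))²) + 10368) = (-¼ + I*√1214/4) - ((12742 + (28 + (-4 + 5)/(9 - 12))²) + 10368) = (-¼ + I*√1214/4) - ((12742 + (28 + 1/(-3))²) + 10368) = (-¼ + I*√1214/4) - ((12742 + (28 + 1*(-⅓))²) + 10368) = (-¼ + I*√1214/4) - ((12742 + (28 - ⅓)²) + 10368) = (-¼ + I*√1214/4) - ((12742 + (83/3)²) + 10368) = (-¼ + I*√1214/4) - ((12742 + 6889/9) + 10368) = (-¼ + I*√1214/4) - (121567/9 + 10368) = (-¼ + I*√1214/4) - 1*214879/9 = (-¼ + I*√1214/4) - 214879/9 = -859525/36 + I*√1214/4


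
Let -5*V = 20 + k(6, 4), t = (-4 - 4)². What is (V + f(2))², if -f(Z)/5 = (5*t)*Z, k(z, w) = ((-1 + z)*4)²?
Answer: 10784656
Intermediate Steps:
t = 64 (t = (-8)² = 64)
k(z, w) = (-4 + 4*z)²
V = -84 (V = -(20 + 16*(-1 + 6)²)/5 = -(20 + 16*5²)/5 = -(20 + 16*25)/5 = -(20 + 400)/5 = -⅕*420 = -84)
f(Z) = -1600*Z (f(Z) = -5*5*64*Z = -1600*Z)
(V + f(2))² = (-84 - 1600*2)² = (-84 - 3200)² = (-3284)² = 10784656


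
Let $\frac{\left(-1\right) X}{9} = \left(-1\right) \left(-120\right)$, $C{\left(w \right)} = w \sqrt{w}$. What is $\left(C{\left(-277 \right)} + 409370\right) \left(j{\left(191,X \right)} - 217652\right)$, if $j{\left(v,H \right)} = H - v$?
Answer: $-89620508510 + 60641671 i \sqrt{277} \approx -8.962 \cdot 10^{10} + 1.0093 \cdot 10^{9} i$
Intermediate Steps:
$C{\left(w \right)} = w^{\frac{3}{2}}$
$X = -1080$ ($X = - 9 \left(\left(-1\right) \left(-120\right)\right) = \left(-9\right) 120 = -1080$)
$\left(C{\left(-277 \right)} + 409370\right) \left(j{\left(191,X \right)} - 217652\right) = \left(\left(-277\right)^{\frac{3}{2}} + 409370\right) \left(\left(-1080 - 191\right) - 217652\right) = \left(- 277 i \sqrt{277} + 409370\right) \left(\left(-1080 - 191\right) - 217652\right) = \left(409370 - 277 i \sqrt{277}\right) \left(-1271 - 217652\right) = \left(409370 - 277 i \sqrt{277}\right) \left(-218923\right) = -89620508510 + 60641671 i \sqrt{277}$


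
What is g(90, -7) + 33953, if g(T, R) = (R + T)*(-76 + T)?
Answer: 35115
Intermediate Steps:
g(T, R) = (-76 + T)*(R + T)
g(90, -7) + 33953 = (90² - 76*(-7) - 76*90 - 7*90) + 33953 = (8100 + 532 - 6840 - 630) + 33953 = 1162 + 33953 = 35115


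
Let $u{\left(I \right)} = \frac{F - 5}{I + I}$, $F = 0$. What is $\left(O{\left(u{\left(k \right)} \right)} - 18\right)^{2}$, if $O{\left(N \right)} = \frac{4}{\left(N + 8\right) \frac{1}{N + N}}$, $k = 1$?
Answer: $\frac{56644}{121} \approx 468.13$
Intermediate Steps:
$u{\left(I \right)} = - \frac{5}{2 I}$ ($u{\left(I \right)} = \frac{0 - 5}{I + I} = \frac{1}{2 I} \left(-5\right) = - \frac{5}{2 I}$)
$O{\left(N \right)} = \frac{8 N}{8 + N}$ ($O{\left(N \right)} = \frac{4}{\left(8 + N\right) \frac{1}{2 N}} = \frac{4}{\frac{1}{2} \frac{1}{N} \left(8 + N\right)} = 4 \frac{2 N}{8 + N} = \frac{8 N}{8 + N}$)
$\left(O{\left(u{\left(k \right)} \right)} - 18\right)^{2} = \left(\frac{8 \left(- \frac{5}{2 \cdot 1}\right)}{8 - \frac{5}{2 \cdot 1}} - 18\right)^{2} = \left(\frac{8 \left(\left(- \frac{5}{2}\right) 1\right)}{8 - \frac{5}{2}} - 18\right)^{2} = \left(8 \left(- \frac{5}{2}\right) \frac{1}{8 - \frac{5}{2}} - 18\right)^{2} = \left(8 \left(- \frac{5}{2}\right) \frac{1}{\frac{11}{2}} - 18\right)^{2} = \left(8 \left(- \frac{5}{2}\right) \frac{2}{11} - 18\right)^{2} = \left(- \frac{40}{11} - 18\right)^{2} = \left(- \frac{238}{11}\right)^{2} = \frac{56644}{121}$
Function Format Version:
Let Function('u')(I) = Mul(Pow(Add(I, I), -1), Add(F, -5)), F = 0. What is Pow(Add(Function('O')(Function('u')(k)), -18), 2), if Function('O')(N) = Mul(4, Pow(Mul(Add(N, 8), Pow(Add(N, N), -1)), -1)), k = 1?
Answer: Rational(56644, 121) ≈ 468.13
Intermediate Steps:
Function('u')(I) = Mul(Rational(-5, 2), Pow(I, -1)) (Function('u')(I) = Mul(Pow(Add(I, I), -1), Add(0, -5)) = Mul(Pow(Mul(2, I), -1), -5) = Mul(Mul(Rational(1, 2), Pow(I, -1)), -5) = Mul(Rational(-5, 2), Pow(I, -1)))
Function('O')(N) = Mul(8, N, Pow(Add(8, N), -1)) (Function('O')(N) = Mul(4, Pow(Mul(Add(8, N), Pow(Mul(2, N), -1)), -1)) = Mul(4, Pow(Mul(Add(8, N), Mul(Rational(1, 2), Pow(N, -1))), -1)) = Mul(4, Pow(Mul(Rational(1, 2), Pow(N, -1), Add(8, N)), -1)) = Mul(4, Mul(2, N, Pow(Add(8, N), -1))) = Mul(8, N, Pow(Add(8, N), -1)))
Pow(Add(Function('O')(Function('u')(k)), -18), 2) = Pow(Add(Mul(8, Mul(Rational(-5, 2), Pow(1, -1)), Pow(Add(8, Mul(Rational(-5, 2), Pow(1, -1))), -1)), -18), 2) = Pow(Add(Mul(8, Mul(Rational(-5, 2), 1), Pow(Add(8, Mul(Rational(-5, 2), 1)), -1)), -18), 2) = Pow(Add(Mul(8, Rational(-5, 2), Pow(Add(8, Rational(-5, 2)), -1)), -18), 2) = Pow(Add(Mul(8, Rational(-5, 2), Pow(Rational(11, 2), -1)), -18), 2) = Pow(Add(Mul(8, Rational(-5, 2), Rational(2, 11)), -18), 2) = Pow(Add(Rational(-40, 11), -18), 2) = Pow(Rational(-238, 11), 2) = Rational(56644, 121)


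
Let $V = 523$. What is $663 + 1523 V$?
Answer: $797192$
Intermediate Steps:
$663 + 1523 V = 663 + 1523 \cdot 523 = 663 + 796529 = 797192$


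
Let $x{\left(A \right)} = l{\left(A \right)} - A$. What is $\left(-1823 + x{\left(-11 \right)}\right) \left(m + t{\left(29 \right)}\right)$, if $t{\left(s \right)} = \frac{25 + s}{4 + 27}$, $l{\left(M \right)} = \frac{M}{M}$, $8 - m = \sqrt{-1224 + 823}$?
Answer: $- \frac{546922}{31} + 1811 i \sqrt{401} \approx -17643.0 + 36265.0 i$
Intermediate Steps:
$m = 8 - i \sqrt{401}$ ($m = 8 - \sqrt{-1224 + 823} = 8 - \sqrt{-401} = 8 - i \sqrt{401} \approx 8.0 - 20.025 i$)
$l{\left(M \right)} = 1$
$t{\left(s \right)} = \frac{25}{31} + \frac{s}{31}$ ($t{\left(s \right)} = \frac{25 + s}{31} = \left(25 + s\right) \frac{1}{31} = \frac{25}{31} + \frac{s}{31}$)
$x{\left(A \right)} = 1 - A$
$\left(-1823 + x{\left(-11 \right)}\right) \left(m + t{\left(29 \right)}\right) = \left(-1823 + \left(1 - -11\right)\right) \left(\left(8 - i \sqrt{401}\right) + \left(\frac{25}{31} + \frac{1}{31} \cdot 29\right)\right) = \left(-1823 + \left(1 + 11\right)\right) \left(\left(8 - i \sqrt{401}\right) + \left(\frac{25}{31} + \frac{29}{31}\right)\right) = \left(-1823 + 12\right) \left(\left(8 - i \sqrt{401}\right) + \frac{54}{31}\right) = - 1811 \left(\frac{302}{31} - i \sqrt{401}\right) = - \frac{546922}{31} + 1811 i \sqrt{401}$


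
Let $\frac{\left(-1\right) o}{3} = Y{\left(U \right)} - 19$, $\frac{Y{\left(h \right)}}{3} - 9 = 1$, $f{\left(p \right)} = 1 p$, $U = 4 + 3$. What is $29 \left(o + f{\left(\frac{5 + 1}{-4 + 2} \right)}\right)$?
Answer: $-1044$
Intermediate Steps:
$U = 7$
$f{\left(p \right)} = p$
$Y{\left(h \right)} = 30$ ($Y{\left(h \right)} = 27 + 3 \cdot 1 = 27 + 3 = 30$)
$o = -33$ ($o = - 3 \left(30 - 19\right) = \left(-3\right) 11 = -33$)
$29 \left(o + f{\left(\frac{5 + 1}{-4 + 2} \right)}\right) = 29 \left(-33 + \frac{5 + 1}{-4 + 2}\right) = 29 \left(-33 + \frac{6}{-2}\right) = 29 \left(-33 + 6 \left(- \frac{1}{2}\right)\right) = 29 \left(-33 - 3\right) = 29 \left(-36\right) = -1044$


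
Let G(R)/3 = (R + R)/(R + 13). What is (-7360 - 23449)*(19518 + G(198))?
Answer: -126917244174/211 ≈ -6.0150e+8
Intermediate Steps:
G(R) = 6*R/(13 + R) (G(R) = 3*((R + R)/(R + 13)) = 3*((2*R)/(13 + R)) = 3*(2*R/(13 + R)) = 6*R/(13 + R))
(-7360 - 23449)*(19518 + G(198)) = (-7360 - 23449)*(19518 + 6*198/(13 + 198)) = -30809*(19518 + 6*198/211) = -30809*(19518 + 6*198*(1/211)) = -30809*(19518 + 1188/211) = -30809*4119486/211 = -126917244174/211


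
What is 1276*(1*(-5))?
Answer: -6380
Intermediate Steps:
1276*(1*(-5)) = 1276*(-5) = -6380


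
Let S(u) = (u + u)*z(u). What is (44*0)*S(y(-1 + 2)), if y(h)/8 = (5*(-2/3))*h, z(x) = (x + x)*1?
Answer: 0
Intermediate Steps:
z(x) = 2*x (z(x) = (2*x)*1 = 2*x)
y(h) = -80*h/3 (y(h) = 8*((5*(-2/3))*h) = 8*(-10*h/3) = -80*h/3)
S(u) = 4*u**2 (S(u) = (u + u)*(2*u) = (2*u)*(2*u) = 4*u**2)
(44*0)*S(y(-1 + 2)) = (44*0)*(4*(-80*(-1 + 2)/3)**2) = 0*(4*(-80/3*1)**2) = 0*(4*(-80/3)**2) = 0*(4*(6400/9)) = 0*(25600/9) = 0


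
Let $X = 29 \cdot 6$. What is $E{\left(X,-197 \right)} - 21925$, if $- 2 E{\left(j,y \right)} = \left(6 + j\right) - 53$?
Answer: $- \frac{43977}{2} \approx -21989.0$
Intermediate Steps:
$X = 174$
$E{\left(j,y \right)} = \frac{47}{2} - \frac{j}{2}$ ($E{\left(j,y \right)} = - \frac{\left(6 + j\right) - 53}{2} = - \frac{-47 + j}{2} = \frac{47}{2} - \frac{j}{2}$)
$E{\left(X,-197 \right)} - 21925 = \left(\frac{47}{2} - 87\right) - 21925 = - \frac{127}{2} - 21925 = - \frac{43977}{2}$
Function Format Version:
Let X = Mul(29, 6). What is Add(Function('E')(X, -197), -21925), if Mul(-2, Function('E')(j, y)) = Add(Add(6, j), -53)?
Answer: Rational(-43977, 2) ≈ -21989.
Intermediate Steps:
X = 174
Function('E')(j, y) = Add(Rational(47, 2), Mul(Rational(-1, 2), j)) (Function('E')(j, y) = Mul(Rational(-1, 2), Add(Add(6, j), -53)) = Mul(Rational(-1, 2), Add(-47, j)) = Add(Rational(47, 2), Mul(Rational(-1, 2), j)))
Add(Function('E')(X, -197), -21925) = Add(Add(Rational(47, 2), Mul(Rational(-1, 2), 174)), -21925) = Add(Add(Rational(47, 2), -87), -21925) = Add(Rational(-127, 2), -21925) = Rational(-43977, 2)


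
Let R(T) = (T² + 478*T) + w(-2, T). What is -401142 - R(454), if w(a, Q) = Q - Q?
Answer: -824270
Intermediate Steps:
w(a, Q) = 0
R(T) = T² + 478*T (R(T) = (T² + 478*T) + 0 = T² + 478*T)
-401142 - R(454) = -401142 - 454*(478 + 454) = -401142 - 454*932 = -401142 - 1*423128 = -401142 - 423128 = -824270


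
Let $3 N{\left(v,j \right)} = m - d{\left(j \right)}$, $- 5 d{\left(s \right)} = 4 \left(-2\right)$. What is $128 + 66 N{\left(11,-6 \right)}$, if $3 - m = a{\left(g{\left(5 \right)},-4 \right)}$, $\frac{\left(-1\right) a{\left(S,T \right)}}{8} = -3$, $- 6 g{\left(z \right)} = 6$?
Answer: $- \frac{1846}{5} \approx -369.2$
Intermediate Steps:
$d{\left(s \right)} = \frac{8}{5}$ ($d{\left(s \right)} = - \frac{4 \left(-2\right)}{5} = \left(- \frac{1}{5}\right) \left(-8\right) = \frac{8}{5}$)
$g{\left(z \right)} = -1$ ($g{\left(z \right)} = \left(- \frac{1}{6}\right) 6 = -1$)
$a{\left(S,T \right)} = 24$ ($a{\left(S,T \right)} = \left(-8\right) \left(-3\right) = 24$)
$m = -21$ ($m = 3 - 24 = -21$)
$N{\left(v,j \right)} = - \frac{113}{15}$ ($N{\left(v,j \right)} = \frac{-21 - \frac{8}{5}}{3} = \frac{1}{3} \left(- \frac{113}{5}\right) = - \frac{113}{15}$)
$128 + 66 N{\left(11,-6 \right)} = 128 + 66 \left(- \frac{113}{15}\right) = 128 - \frac{2486}{5} = - \frac{1846}{5}$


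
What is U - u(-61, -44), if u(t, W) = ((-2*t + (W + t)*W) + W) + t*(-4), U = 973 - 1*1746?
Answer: -5715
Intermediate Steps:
U = -773 (U = 973 - 1746 = -773)
u(t, W) = W - 6*t + W*(W + t) (u(t, W) = ((-2*t + W*(W + t)) + W) - 4*t = (W - 2*t + W*(W + t)) - 4*t = W - 6*t + W*(W + t))
U - u(-61, -44) = -773 - (-44 + (-44)² - 6*(-61) - 44*(-61)) = -773 - (-44 + 1936 + 366 + 2684) = -773 - 1*4942 = -773 - 4942 = -5715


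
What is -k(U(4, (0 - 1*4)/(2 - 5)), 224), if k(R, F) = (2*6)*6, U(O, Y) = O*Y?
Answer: -72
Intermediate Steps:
k(R, F) = 72 (k(R, F) = 12*6 = 72)
-k(U(4, (0 - 1*4)/(2 - 5)), 224) = -1*72 = -72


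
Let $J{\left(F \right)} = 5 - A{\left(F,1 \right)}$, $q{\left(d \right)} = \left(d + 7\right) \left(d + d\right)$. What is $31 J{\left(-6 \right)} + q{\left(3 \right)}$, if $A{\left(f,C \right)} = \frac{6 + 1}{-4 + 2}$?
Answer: $\frac{647}{2} \approx 323.5$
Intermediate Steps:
$A{\left(f,C \right)} = - \frac{7}{2}$ ($A{\left(f,C \right)} = \frac{7}{-2} = 7 \left(- \frac{1}{2}\right) = - \frac{7}{2}$)
$q{\left(d \right)} = 2 d \left(7 + d\right)$ ($q{\left(d \right)} = \left(7 + d\right) 2 d = 2 d \left(7 + d\right)$)
$J{\left(F \right)} = \frac{17}{2}$ ($J{\left(F \right)} = 5 - - \frac{7}{2} = 5 + \frac{7}{2} = \frac{17}{2}$)
$31 J{\left(-6 \right)} + q{\left(3 \right)} = 31 \cdot \frac{17}{2} + 2 \cdot 3 \left(7 + 3\right) = \frac{527}{2} + 2 \cdot 3 \cdot 10 = \frac{527}{2} + 60 = \frac{647}{2}$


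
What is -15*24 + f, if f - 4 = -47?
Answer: -403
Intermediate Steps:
f = -43 (f = 4 - 47 = -43)
-15*24 + f = -15*24 - 43 = -360 - 43 = -403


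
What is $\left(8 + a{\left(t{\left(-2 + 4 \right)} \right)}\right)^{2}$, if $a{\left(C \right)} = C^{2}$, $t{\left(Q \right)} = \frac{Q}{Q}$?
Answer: $81$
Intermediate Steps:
$t{\left(Q \right)} = 1$
$\left(8 + a{\left(t{\left(-2 + 4 \right)} \right)}\right)^{2} = \left(8 + 1^{2}\right)^{2} = \left(8 + 1\right)^{2} = 9^{2} = 81$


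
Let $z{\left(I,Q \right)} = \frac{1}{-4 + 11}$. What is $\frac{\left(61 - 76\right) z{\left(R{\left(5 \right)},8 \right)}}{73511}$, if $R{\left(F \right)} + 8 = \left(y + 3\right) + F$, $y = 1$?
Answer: $- \frac{15}{514577} \approx -2.915 \cdot 10^{-5}$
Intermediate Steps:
$R{\left(F \right)} = -4 + F$ ($R{\left(F \right)} = -8 + \left(\left(1 + 3\right) + F\right) = -8 + \left(4 + F\right) = -4 + F$)
$z{\left(I,Q \right)} = \frac{1}{7}$
$\frac{\left(61 - 76\right) z{\left(R{\left(5 \right)},8 \right)}}{73511} = \frac{\left(61 - 76\right) \frac{1}{7}}{73511} = \left(-15\right) \frac{1}{7} \cdot \frac{1}{73511} = \left(- \frac{15}{7}\right) \frac{1}{73511} = - \frac{15}{514577}$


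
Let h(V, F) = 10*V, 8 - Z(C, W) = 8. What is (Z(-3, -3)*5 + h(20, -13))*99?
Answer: 19800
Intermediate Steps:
Z(C, W) = 0 (Z(C, W) = 8 - 1*8 = 8 - 8 = 0)
(Z(-3, -3)*5 + h(20, -13))*99 = (0*5 + 10*20)*99 = (0 + 200)*99 = 200*99 = 19800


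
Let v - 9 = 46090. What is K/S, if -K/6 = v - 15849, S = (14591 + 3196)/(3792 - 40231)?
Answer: 18219500/49 ≈ 3.7183e+5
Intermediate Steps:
v = 46099 (v = 9 + 46090 = 46099)
S = -17787/36439 (S = 17787/(-36439) = 17787*(-1/36439) = -17787/36439 ≈ -0.48813)
K = -181500 (K = -6*(46099 - 15849) = -6*30250 = -181500)
K/S = -181500/(-17787/36439) = -181500*(-36439/17787) = 18219500/49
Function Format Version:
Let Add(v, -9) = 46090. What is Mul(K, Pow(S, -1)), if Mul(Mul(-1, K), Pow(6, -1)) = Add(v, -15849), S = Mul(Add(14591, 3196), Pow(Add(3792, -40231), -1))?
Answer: Rational(18219500, 49) ≈ 3.7183e+5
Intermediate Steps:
v = 46099 (v = Add(9, 46090) = 46099)
S = Rational(-17787, 36439) (S = Mul(17787, Pow(-36439, -1)) = Mul(17787, Rational(-1, 36439)) = Rational(-17787, 36439) ≈ -0.48813)
K = -181500 (K = Mul(-6, Add(46099, -15849)) = Mul(-6, 30250) = -181500)
Mul(K, Pow(S, -1)) = Mul(-181500, Pow(Rational(-17787, 36439), -1)) = Mul(-181500, Rational(-36439, 17787)) = Rational(18219500, 49)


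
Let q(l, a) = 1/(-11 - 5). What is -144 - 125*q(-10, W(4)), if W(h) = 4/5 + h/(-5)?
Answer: -2179/16 ≈ -136.19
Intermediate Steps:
W(h) = 4/5 - h/5 (W(h) = 4*(1/5) + h*(-1/5) = 4/5 - h/5)
q(l, a) = -1/16 (q(l, a) = 1/(-16) = -1/16)
-144 - 125*q(-10, W(4)) = -144 - 125*(-1/16) = -144 + 125/16 = -2179/16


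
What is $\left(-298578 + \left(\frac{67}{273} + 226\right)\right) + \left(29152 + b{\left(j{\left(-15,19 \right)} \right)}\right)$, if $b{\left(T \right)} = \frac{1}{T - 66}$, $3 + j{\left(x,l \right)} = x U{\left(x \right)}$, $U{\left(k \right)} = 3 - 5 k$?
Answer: $- \frac{4336000460}{16107} \approx -2.692 \cdot 10^{5}$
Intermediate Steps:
$j{\left(x,l \right)} = -3 + x \left(3 - 5 x\right)$
$b{\left(T \right)} = \frac{1}{-66 + T}$
$\left(-298578 + \left(\frac{67}{273} + 226\right)\right) + \left(29152 + b{\left(j{\left(-15,19 \right)} \right)}\right) = \left(-298578 + \left(\frac{67}{273} + 226\right)\right) + \left(29152 + \frac{1}{-66 - \left(3 - 15 \left(-3 + 5 \left(-15\right)\right)\right)}\right) = \left(-298578 + \left(67 \cdot \frac{1}{273} + 226\right)\right) + \left(29152 + \frac{1}{-66 - \left(3 - 15 \left(-3 - 75\right)\right)}\right) = \left(-298578 + \left(\frac{67}{273} + 226\right)\right) + \left(29152 + \frac{1}{-66 - \left(3 - -1170\right)}\right) = \left(-298578 + \frac{61765}{273}\right) + \left(29152 + \frac{1}{-66 - 1173}\right) = - \frac{81450029}{273} + \left(29152 + \frac{1}{-66 - 1173}\right) = - \frac{81450029}{273} + \left(29152 + \frac{1}{-1239}\right) = - \frac{81450029}{273} + \left(29152 - \frac{1}{1239}\right) = - \frac{81450029}{273} + \frac{36119327}{1239} = - \frac{4336000460}{16107}$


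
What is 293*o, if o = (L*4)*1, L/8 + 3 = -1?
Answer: -37504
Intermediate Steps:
L = -32 (L = -24 + 8*(-1) = -24 - 8 = -32)
o = -128 (o = -32*4*1 = -128*1 = -128)
293*o = 293*(-128) = -37504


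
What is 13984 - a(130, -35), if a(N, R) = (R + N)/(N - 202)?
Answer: 1006943/72 ≈ 13985.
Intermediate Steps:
a(N, R) = (N + R)/(-202 + N)
13984 - a(130, -35) = 13984 - (130 - 35)/(-202 + 130) = 13984 - 95/(-72) = 13984 - (-1)*95/72 = 13984 - 1*(-95/72) = 13984 + 95/72 = 1006943/72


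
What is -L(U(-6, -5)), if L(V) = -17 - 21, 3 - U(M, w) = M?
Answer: 38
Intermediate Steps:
U(M, w) = 3 - M
L(V) = -38
-L(U(-6, -5)) = -1*(-38) = 38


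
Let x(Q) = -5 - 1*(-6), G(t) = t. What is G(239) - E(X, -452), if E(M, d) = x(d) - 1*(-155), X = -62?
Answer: 83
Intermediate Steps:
x(Q) = 1 (x(Q) = -5 + 6 = 1)
E(M, d) = 156 (E(M, d) = 1 - 1*(-155) = 1 + 155 = 156)
G(239) - E(X, -452) = 239 - 1*156 = 239 - 156 = 83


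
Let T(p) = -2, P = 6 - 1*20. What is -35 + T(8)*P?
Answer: -7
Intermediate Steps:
P = -14 (P = 6 - 20 = -14)
-35 + T(8)*P = -35 - 2*(-14) = -35 + 28 = -7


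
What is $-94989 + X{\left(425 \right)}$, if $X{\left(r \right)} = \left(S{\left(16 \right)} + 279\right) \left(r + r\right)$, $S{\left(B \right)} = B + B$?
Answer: $169361$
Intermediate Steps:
$S{\left(B \right)} = 2 B$
$X{\left(r \right)} = 622 r$ ($X{\left(r \right)} = \left(2 \cdot 16 + 279\right) \left(r + r\right) = \left(32 + 279\right) 2 r = 311 \cdot 2 r = 622 r$)
$-94989 + X{\left(425 \right)} = -94989 + 622 \cdot 425 = -94989 + 264350 = 169361$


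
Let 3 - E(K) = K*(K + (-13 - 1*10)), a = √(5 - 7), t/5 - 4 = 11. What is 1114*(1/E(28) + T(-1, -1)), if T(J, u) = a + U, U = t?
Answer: 11445236/137 + 1114*I*√2 ≈ 83542.0 + 1575.4*I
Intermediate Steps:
t = 75 (t = 20 + 5*11 = 20 + 55 = 75)
a = I*√2 (a = √(-2) = I*√2 ≈ 1.4142*I)
U = 75
T(J, u) = 75 + I*√2 (T(J, u) = I*√2 + 75 = 75 + I*√2)
E(K) = 3 - K*(-23 + K) (E(K) = 3 - K*(K + (-13 - 1*10)) = 3 - K*(K + (-13 - 10)) = 3 - K*(K - 23) = 3 - K*(-23 + K))
1114*(1/E(28) + T(-1, -1)) = 1114*(1/(3 - 1*28² + 23*28) + (75 + I*√2)) = 1114*(1/(3 - 1*784 + 644) + (75 + I*√2)) = 1114*(1/(3 - 784 + 644) + (75 + I*√2)) = 1114*(1/(-137) + (75 + I*√2)) = 1114*(-1/137 + (75 + I*√2)) = 1114*(10274/137 + I*√2) = 11445236/137 + 1114*I*√2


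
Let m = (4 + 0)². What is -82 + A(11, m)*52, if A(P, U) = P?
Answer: 490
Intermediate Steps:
m = 16 (m = 4² = 16)
-82 + A(11, m)*52 = -82 + 11*52 = -82 + 572 = 490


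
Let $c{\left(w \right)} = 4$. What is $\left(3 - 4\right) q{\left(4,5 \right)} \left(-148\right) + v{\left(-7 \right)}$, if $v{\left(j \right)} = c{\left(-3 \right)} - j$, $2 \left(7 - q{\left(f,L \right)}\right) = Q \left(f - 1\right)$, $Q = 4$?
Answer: $159$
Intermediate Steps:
$q{\left(f,L \right)} = 9 - 2 f$ ($q{\left(f,L \right)} = 7 - \frac{4 \left(f - 1\right)}{2} = 7 - \frac{4 \left(-1 + f\right)}{2} = 7 - \frac{-4 + 4 f}{2} = 7 - \left(-2 + 2 f\right) = 9 - 2 f$)
$v{\left(j \right)} = 4 - j$
$\left(3 - 4\right) q{\left(4,5 \right)} \left(-148\right) + v{\left(-7 \right)} = \left(3 - 4\right) \left(9 - 8\right) \left(-148\right) + \left(4 - -7\right) = - (9 - 8) \left(-148\right) + \left(4 + 7\right) = \left(-1\right) 1 \left(-148\right) + 11 = \left(-1\right) \left(-148\right) + 11 = 148 + 11 = 159$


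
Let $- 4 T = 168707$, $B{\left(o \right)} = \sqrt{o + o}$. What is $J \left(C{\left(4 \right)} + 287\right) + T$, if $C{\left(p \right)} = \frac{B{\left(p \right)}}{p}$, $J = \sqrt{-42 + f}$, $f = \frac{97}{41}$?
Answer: $- \frac{168707}{4} + \frac{5 i \sqrt{2665} \left(574 + \sqrt{2}\right)}{82} \approx -42177.0 + 1811.3 i$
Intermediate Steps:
$B{\left(o \right)} = \sqrt{2} \sqrt{o}$ ($B{\left(o \right)} = \sqrt{2 o} = \sqrt{2} \sqrt{o}$)
$f = \frac{97}{41}$ ($f = 97 \cdot \frac{1}{41} = \frac{97}{41} \approx 2.3659$)
$J = \frac{5 i \sqrt{2665}}{41}$ ($J = \sqrt{-42 + \frac{97}{41}} = \sqrt{- \frac{1625}{41}} = \frac{5 i \sqrt{2665}}{41} \approx 6.2956 i$)
$C{\left(p \right)} = \frac{\sqrt{2}}{\sqrt{p}}$ ($C{\left(p \right)} = \frac{\sqrt{2} \sqrt{p}}{p} = \frac{\sqrt{2}}{\sqrt{p}}$)
$T = - \frac{168707}{4}$ ($T = \left(- \frac{1}{4}\right) 168707 = - \frac{168707}{4} \approx -42177.0$)
$J \left(C{\left(4 \right)} + 287\right) + T = \frac{5 i \sqrt{2665}}{41} \left(\frac{\sqrt{2}}{2} + 287\right) - \frac{168707}{4} = \frac{5 i \sqrt{2665}}{41} \left(287 + \frac{\sqrt{2}}{2}\right) - \frac{168707}{4} = \frac{5 i \sqrt{2665} \left(287 + \frac{\sqrt{2}}{2}\right)}{41} - \frac{168707}{4} = - \frac{168707}{4} + \frac{5 i \sqrt{2665} \left(287 + \frac{\sqrt{2}}{2}\right)}{41}$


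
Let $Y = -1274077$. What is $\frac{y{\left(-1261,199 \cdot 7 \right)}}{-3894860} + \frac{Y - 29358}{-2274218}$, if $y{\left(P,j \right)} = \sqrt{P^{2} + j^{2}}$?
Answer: $\frac{1303435}{2274218} - \frac{\sqrt{3530570}}{3894860} \approx 0.57265$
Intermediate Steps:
$\frac{y{\left(-1261,199 \cdot 7 \right)}}{-3894860} + \frac{Y - 29358}{-2274218} = \frac{\sqrt{\left(-1261\right)^{2} + \left(199 \cdot 7\right)^{2}}}{-3894860} + \frac{-1274077 - 29358}{-2274218} = \sqrt{1590121 + 1393^{2}} \left(- \frac{1}{3894860}\right) + \left(-1274077 - 29358\right) \left(- \frac{1}{2274218}\right) = \sqrt{1590121 + 1940449} \left(- \frac{1}{3894860}\right) - - \frac{1303435}{2274218} = \sqrt{3530570} \left(- \frac{1}{3894860}\right) + \frac{1303435}{2274218} = - \frac{\sqrt{3530570}}{3894860} + \frac{1303435}{2274218} = \frac{1303435}{2274218} - \frac{\sqrt{3530570}}{3894860}$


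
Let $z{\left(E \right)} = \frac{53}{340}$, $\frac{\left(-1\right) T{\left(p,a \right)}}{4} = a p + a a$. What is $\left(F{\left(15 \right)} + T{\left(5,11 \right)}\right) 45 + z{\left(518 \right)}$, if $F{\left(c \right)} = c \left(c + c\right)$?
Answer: $- \frac{3886147}{340} \approx -11430.0$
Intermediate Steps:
$F{\left(c \right)} = 2 c^{2}$ ($F{\left(c \right)} = c 2 c = 2 c^{2}$)
$T{\left(p,a \right)} = - 4 a^{2} - 4 a p$ ($T{\left(p,a \right)} = - 4 \left(a p + a a\right) = - 4 \left(a p + a^{2}\right) = - 4 \left(a^{2} + a p\right) = - 4 a^{2} - 4 a p$)
$z{\left(E \right)} = \frac{53}{340}$ ($z{\left(E \right)} = 53 \cdot \frac{1}{340} = \frac{53}{340}$)
$\left(F{\left(15 \right)} + T{\left(5,11 \right)}\right) 45 + z{\left(518 \right)} = \left(2 \cdot 15^{2} - 44 \left(11 + 5\right)\right) 45 + \frac{53}{340} = \left(2 \cdot 225 - 44 \cdot 16\right) 45 + \frac{53}{340} = \left(450 - 704\right) 45 + \frac{53}{340} = \left(-254\right) 45 + \frac{53}{340} = -11430 + \frac{53}{340} = - \frac{3886147}{340}$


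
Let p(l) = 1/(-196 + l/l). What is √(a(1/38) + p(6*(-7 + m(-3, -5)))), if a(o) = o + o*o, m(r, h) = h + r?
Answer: √1201395/7410 ≈ 0.14792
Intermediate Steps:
a(o) = o + o²
p(l) = -1/195 (p(l) = 1/(-196 + 1) = 1/(-195) = -1/195)
√(a(1/38) + p(6*(-7 + m(-3, -5)))) = √((1 + 1/38)/38 - 1/195) = √((1/38)*(39/38) - 1/195) = √(39/1444 - 1/195) = √(6161/281580) = √1201395/7410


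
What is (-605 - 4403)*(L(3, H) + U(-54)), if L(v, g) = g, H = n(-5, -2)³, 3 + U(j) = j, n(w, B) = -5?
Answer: 911456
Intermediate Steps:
U(j) = -3 + j
H = -125 (H = (-5)³ = -125)
(-605 - 4403)*(L(3, H) + U(-54)) = (-605 - 4403)*(-125 + (-3 - 54)) = -5008*(-125 - 57) = -5008*(-182) = 911456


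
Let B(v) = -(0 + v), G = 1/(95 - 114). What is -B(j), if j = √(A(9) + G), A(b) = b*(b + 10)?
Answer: 4*√3857/19 ≈ 13.075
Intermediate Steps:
A(b) = b*(10 + b)
G = -1/19 (G = 1/(-19) = -1/19 ≈ -0.052632)
j = 4*√3857/19 (j = √(9*(10 + 9) - 1/19) = √(9*19 - 1/19) = √(171 - 1/19) = √(3248/19) = 4*√3857/19 ≈ 13.075)
B(v) = -v
-B(j) = -(-1)*4*√3857/19 = -(-4)*√3857/19 = 4*√3857/19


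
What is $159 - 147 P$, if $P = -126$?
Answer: $18681$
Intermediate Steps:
$159 - 147 P = 159 - -18522 = 159 + 18522 = 18681$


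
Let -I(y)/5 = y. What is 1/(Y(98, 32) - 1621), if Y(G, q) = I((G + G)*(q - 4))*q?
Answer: -1/879701 ≈ -1.1368e-6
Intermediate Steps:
I(y) = -5*y
Y(G, q) = -10*G*q*(-4 + q) (Y(G, q) = (-5*(G + G)*(q - 4))*q = (-5*2*G*(-4 + q))*q = (-10*G*(-4 + q))*q = -10*G*q*(-4 + q))
1/(Y(98, 32) - 1621) = 1/(10*98*32*(4 - 1*32) - 1621) = 1/(10*98*32*(4 - 32) - 1621) = 1/(10*98*32*(-28) - 1621) = 1/(-878080 - 1621) = 1/(-879701) = -1/879701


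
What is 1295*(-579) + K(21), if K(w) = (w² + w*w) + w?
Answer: -748902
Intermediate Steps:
K(w) = w + 2*w² (K(w) = (w² + w²) + w = 2*w² + w = w + 2*w²)
1295*(-579) + K(21) = 1295*(-579) + 21*(1 + 2*21) = -749805 + 21*(1 + 42) = -749805 + 21*43 = -749805 + 903 = -748902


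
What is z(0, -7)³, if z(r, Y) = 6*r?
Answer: 0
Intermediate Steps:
z(0, -7)³ = (6*0)³ = 0³ = 0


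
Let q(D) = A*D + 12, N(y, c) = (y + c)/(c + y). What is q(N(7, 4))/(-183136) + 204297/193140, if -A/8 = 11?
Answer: 779766959/736893480 ≈ 1.0582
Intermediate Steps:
A = -88 (A = -8*11 = -88)
N(y, c) = 1 (N(y, c) = (c + y)/(c + y) = 1)
q(D) = 12 - 88*D (q(D) = -88*D + 12 = 12 - 88*D)
q(N(7, 4))/(-183136) + 204297/193140 = (12 - 88*1)/(-183136) + 204297/193140 = (12 - 88)*(-1/183136) + 204297*(1/193140) = -76*(-1/183136) + 68099/64380 = 19/45784 + 68099/64380 = 779766959/736893480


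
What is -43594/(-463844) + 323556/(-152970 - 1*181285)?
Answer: -67753998397/77521088110 ≈ -0.87401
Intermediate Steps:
-43594/(-463844) + 323556/(-152970 - 1*181285) = -43594*(-1/463844) + 323556/(-152970 - 181285) = 21797/231922 + 323556/(-334255) = 21797/231922 + 323556*(-1/334255) = 21797/231922 - 323556/334255 = -67753998397/77521088110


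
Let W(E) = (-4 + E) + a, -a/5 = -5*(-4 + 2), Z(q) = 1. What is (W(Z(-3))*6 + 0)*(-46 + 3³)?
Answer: 6042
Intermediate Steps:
a = -50 (a = -(-25)*(-4 + 2) = -(-25)*(-2) = -5*10 = -50)
W(E) = -54 + E (W(E) = (-4 + E) - 50 = -54 + E)
(W(Z(-3))*6 + 0)*(-46 + 3³) = ((-54 + 1)*6 + 0)*(-46 + 3³) = (-53*6 + 0)*(-46 + 27) = (-318 + 0)*(-19) = -318*(-19) = 6042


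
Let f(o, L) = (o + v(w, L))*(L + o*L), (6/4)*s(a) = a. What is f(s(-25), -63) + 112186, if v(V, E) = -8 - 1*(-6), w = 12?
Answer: 93762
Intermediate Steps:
v(V, E) = -2 (v(V, E) = -8 + 6 = -2)
s(a) = 2*a/3
f(o, L) = (-2 + o)*(L + L*o) (f(o, L) = (o - 2)*(L + o*L) = (-2 + o)*(L + L*o))
f(s(-25), -63) + 112186 = -63*(-2 + ((2/3)*(-25))**2 - 2*(-25)/3) + 112186 = -63*(-2 + (-50/3)**2 - 1*(-50/3)) + 112186 = -63*(-2 + 2500/9 + 50/3) + 112186 = -63*2632/9 + 112186 = -18424 + 112186 = 93762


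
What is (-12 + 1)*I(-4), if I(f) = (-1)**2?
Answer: -11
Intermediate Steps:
I(f) = 1
(-12 + 1)*I(-4) = (-12 + 1)*1 = -11*1 = -11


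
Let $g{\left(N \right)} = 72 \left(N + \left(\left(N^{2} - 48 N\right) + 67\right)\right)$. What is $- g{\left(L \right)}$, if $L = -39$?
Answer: $-246312$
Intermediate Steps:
$g{\left(N \right)} = 4824 - 3384 N + 72 N^{2}$ ($g{\left(N \right)} = 72 \left(N + \left(67 + N^{2} - 48 N\right)\right) = 72 \left(67 + N^{2} - 47 N\right) = 4824 - 3384 N + 72 N^{2}$)
$- g{\left(L \right)} = - (4824 - -131976 + 72 \left(-39\right)^{2}) = - (4824 + 131976 + 72 \cdot 1521) = - (4824 + 131976 + 109512) = \left(-1\right) 246312 = -246312$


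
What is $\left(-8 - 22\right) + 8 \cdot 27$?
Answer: $186$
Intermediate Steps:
$\left(-8 - 22\right) + 8 \cdot 27 = -30 + 216 = 186$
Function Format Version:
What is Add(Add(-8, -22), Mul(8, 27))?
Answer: 186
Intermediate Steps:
Add(Add(-8, -22), Mul(8, 27)) = Add(-30, 216) = 186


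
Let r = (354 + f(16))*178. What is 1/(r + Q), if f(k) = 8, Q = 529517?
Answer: 1/593953 ≈ 1.6836e-6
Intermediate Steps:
r = 64436 (r = (354 + 8)*178 = 362*178 = 64436)
1/(r + Q) = 1/(64436 + 529517) = 1/593953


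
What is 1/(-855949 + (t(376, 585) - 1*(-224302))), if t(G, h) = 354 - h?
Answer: -1/631878 ≈ -1.5826e-6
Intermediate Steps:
1/(-855949 + (t(376, 585) - 1*(-224302))) = 1/(-855949 + ((354 - 1*585) - 1*(-224302))) = 1/(-855949 + ((354 - 585) + 224302)) = 1/(-855949 + (-231 + 224302)) = 1/(-855949 + 224071) = 1/(-631878) = -1/631878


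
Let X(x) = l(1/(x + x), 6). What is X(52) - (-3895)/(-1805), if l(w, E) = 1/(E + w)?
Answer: -23649/11875 ≈ -1.9915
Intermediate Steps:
X(x) = 1/(6 + 1/(2*x)) (X(x) = 1/(6 + 1/(x + x)) = 1/(6 + 1/(2*x)))
X(52) - (-3895)/(-1805) = 2*52/(1 + 12*52) - (-3895)/(-1805) = 2*52/(1 + 624) - (-3895)*(-1)/1805 = 2*52/625 - 1*41/19 = 2*52*(1/625) - 41/19 = 104/625 - 41/19 = -23649/11875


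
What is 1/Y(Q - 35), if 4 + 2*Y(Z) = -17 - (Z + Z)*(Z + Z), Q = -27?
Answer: -2/15397 ≈ -0.00012990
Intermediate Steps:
Y(Z) = -21/2 - 2*Z² (Y(Z) = -2 + (-17 - (Z + Z)*(Z + Z))/2 = -2 + (-17 - 2*Z*2*Z)/2 = -2 + (-17 - 4*Z²)/2 = -2 + (-17/2 - 2*Z²) = -21/2 - 2*Z²)
1/Y(Q - 35) = 1/(-21/2 - 2*(-27 - 35)²) = 1/(-21/2 - 2*(-62)²) = 1/(-21/2 - 2*3844) = 1/(-21/2 - 7688) = 1/(-15397/2) = -2/15397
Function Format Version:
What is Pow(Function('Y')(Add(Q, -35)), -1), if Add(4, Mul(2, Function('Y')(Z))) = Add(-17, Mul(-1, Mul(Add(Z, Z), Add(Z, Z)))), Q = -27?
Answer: Rational(-2, 15397) ≈ -0.00012990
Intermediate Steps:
Function('Y')(Z) = Add(Rational(-21, 2), Mul(-2, Pow(Z, 2))) (Function('Y')(Z) = Add(-2, Mul(Rational(1, 2), Add(-17, Mul(-1, Mul(Add(Z, Z), Add(Z, Z)))))) = Add(-2, Mul(Rational(1, 2), Add(-17, Mul(-1, Mul(Mul(2, Z), Mul(2, Z)))))) = Add(-2, Mul(Rational(1, 2), Add(-17, Mul(-1, Mul(4, Pow(Z, 2)))))) = Add(-2, Mul(Rational(1, 2), Add(-17, Mul(-4, Pow(Z, 2))))) = Add(-2, Add(Rational(-17, 2), Mul(-2, Pow(Z, 2)))) = Add(Rational(-21, 2), Mul(-2, Pow(Z, 2))))
Pow(Function('Y')(Add(Q, -35)), -1) = Pow(Add(Rational(-21, 2), Mul(-2, Pow(Add(-27, -35), 2))), -1) = Pow(Add(Rational(-21, 2), Mul(-2, Pow(-62, 2))), -1) = Pow(Add(Rational(-21, 2), Mul(-2, 3844)), -1) = Pow(Add(Rational(-21, 2), -7688), -1) = Pow(Rational(-15397, 2), -1) = Rational(-2, 15397)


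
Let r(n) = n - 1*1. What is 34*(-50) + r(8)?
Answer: -1693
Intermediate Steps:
r(n) = -1 + n (r(n) = n - 1 = -1 + n)
34*(-50) + r(8) = 34*(-50) + (-1 + 8) = -1700 + 7 = -1693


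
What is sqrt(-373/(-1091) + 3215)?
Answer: sqrt(3827160358)/1091 ≈ 56.704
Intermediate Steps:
sqrt(-373/(-1091) + 3215) = sqrt(-373*(-1/1091) + 3215) = sqrt(373/1091 + 3215) = sqrt(3507938/1091) = sqrt(3827160358)/1091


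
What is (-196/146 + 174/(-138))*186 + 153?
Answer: -556119/1679 ≈ -331.22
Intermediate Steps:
(-196/146 + 174/(-138))*186 + 153 = (-196*1/146 + 174*(-1/138))*186 + 153 = (-98/73 - 29/23)*186 + 153 = -4371/1679*186 + 153 = -813006/1679 + 153 = -556119/1679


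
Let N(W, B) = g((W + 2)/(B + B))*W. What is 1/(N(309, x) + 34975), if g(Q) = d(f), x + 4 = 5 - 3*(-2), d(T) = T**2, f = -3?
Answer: 1/37756 ≈ 2.6486e-5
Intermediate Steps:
x = 7 (x = -4 + (5 - 3*(-2)) = -4 + (5 + 6) = -4 + 11 = 7)
g(Q) = 9 (g(Q) = (-3)**2 = 9)
N(W, B) = 9*W
1/(N(309, x) + 34975) = 1/(9*309 + 34975) = 1/(2781 + 34975) = 1/37756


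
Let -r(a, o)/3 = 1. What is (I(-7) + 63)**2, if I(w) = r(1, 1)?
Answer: 3600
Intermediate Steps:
r(a, o) = -3 (r(a, o) = -3*1 = -3)
I(w) = -3
(I(-7) + 63)**2 = (-3 + 63)**2 = 60**2 = 3600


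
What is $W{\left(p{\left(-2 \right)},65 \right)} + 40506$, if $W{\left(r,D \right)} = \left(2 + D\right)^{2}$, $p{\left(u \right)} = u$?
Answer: $44995$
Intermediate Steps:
$W{\left(p{\left(-2 \right)},65 \right)} + 40506 = \left(2 + 65\right)^{2} + 40506 = 67^{2} + 40506 = 4489 + 40506 = 44995$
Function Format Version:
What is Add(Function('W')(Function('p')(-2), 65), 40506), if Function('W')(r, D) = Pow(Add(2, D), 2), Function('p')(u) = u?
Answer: 44995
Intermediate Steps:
Add(Function('W')(Function('p')(-2), 65), 40506) = Add(Pow(Add(2, 65), 2), 40506) = Add(Pow(67, 2), 40506) = Add(4489, 40506) = 44995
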